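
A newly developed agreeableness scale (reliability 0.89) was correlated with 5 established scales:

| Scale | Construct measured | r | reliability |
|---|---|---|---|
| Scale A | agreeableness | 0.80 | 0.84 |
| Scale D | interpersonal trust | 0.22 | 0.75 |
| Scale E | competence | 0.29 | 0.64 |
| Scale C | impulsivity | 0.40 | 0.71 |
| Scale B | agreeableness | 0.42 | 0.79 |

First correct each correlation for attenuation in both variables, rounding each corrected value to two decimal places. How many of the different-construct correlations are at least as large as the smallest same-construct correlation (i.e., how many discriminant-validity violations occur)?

1

Disattenuated r (r / √(r_scale · r_new)):
  Scale A (conv): 0.80 / √(0.84·0.89) = 0.93
  Scale D (disc): 0.22 / √(0.75·0.89) = 0.27
  Scale E (disc): 0.29 / √(0.64·0.89) = 0.38
  Scale C (disc): 0.40 / √(0.71·0.89) = 0.50
  Scale B (conv): 0.42 / √(0.79·0.89) = 0.50
Smallest convergent = 0.50. Discriminant values: 0.27, 0.38, 0.50; count ≥ 0.50 → 1.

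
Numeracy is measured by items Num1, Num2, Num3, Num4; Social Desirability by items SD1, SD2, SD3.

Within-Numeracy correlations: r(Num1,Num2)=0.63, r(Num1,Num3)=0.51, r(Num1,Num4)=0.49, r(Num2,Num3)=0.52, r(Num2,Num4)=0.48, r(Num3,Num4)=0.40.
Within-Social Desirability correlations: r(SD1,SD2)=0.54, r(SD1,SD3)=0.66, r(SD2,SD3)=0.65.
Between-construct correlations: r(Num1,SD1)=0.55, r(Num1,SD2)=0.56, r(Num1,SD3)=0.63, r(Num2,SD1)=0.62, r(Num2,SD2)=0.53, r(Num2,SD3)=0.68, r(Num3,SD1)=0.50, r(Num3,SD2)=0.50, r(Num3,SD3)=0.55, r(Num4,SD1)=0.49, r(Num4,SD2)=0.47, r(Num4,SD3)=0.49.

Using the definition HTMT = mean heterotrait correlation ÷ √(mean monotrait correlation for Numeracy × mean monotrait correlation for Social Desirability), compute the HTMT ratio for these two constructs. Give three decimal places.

0.981

Mean between = 6.57/12 = 0.5475.
Mean within-Num = 3.03/6 = 0.5050; mean within-SD = 1.85/3 = 0.6167.
Geometric mean = √(0.5050 × 0.6167) = 0.5581.
HTMT = 0.5475 / 0.5581 = 0.981.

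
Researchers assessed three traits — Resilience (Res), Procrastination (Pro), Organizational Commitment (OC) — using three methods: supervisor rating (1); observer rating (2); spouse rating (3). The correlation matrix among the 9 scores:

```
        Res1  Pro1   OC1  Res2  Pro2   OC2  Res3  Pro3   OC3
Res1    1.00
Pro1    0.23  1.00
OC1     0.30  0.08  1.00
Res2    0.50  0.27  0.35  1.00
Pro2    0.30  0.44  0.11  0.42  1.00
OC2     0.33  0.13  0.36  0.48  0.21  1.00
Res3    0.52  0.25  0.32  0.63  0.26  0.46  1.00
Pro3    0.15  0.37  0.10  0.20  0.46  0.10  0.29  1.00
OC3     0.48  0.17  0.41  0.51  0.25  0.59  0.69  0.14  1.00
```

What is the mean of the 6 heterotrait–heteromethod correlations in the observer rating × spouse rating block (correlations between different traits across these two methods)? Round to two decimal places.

HTHM values (method 2 × method 3): 0.20, 0.51, 0.26, 0.25, 0.46, 0.10; mean = 1.78/6 = 0.30.

0.30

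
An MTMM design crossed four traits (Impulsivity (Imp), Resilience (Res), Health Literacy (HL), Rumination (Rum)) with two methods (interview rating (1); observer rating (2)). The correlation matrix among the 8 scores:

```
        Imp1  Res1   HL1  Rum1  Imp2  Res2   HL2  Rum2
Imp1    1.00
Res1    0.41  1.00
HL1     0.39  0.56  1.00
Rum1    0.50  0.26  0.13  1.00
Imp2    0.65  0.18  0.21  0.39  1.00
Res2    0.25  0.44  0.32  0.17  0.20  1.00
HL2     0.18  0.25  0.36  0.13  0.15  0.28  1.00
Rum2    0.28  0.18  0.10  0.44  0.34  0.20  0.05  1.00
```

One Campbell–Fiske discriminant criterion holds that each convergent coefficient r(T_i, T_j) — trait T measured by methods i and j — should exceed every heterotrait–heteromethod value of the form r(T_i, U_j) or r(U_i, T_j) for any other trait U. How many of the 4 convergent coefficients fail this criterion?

0

Checking each validity diagonal entry against its comparison values:
Imp (methods 1·2): 0.65 vs {0.25, 0.18, 0.18, 0.21, 0.28, 0.39} → pass.
Res (methods 1·2): 0.44 vs {0.18, 0.25, 0.25, 0.32, 0.18, 0.17} → pass.
HL (methods 1·2): 0.36 vs {0.21, 0.18, 0.32, 0.25, 0.10, 0.13} → pass.
Rum (methods 1·2): 0.44 vs {0.39, 0.28, 0.17, 0.18, 0.13, 0.10} → pass.
0 of 4 fail.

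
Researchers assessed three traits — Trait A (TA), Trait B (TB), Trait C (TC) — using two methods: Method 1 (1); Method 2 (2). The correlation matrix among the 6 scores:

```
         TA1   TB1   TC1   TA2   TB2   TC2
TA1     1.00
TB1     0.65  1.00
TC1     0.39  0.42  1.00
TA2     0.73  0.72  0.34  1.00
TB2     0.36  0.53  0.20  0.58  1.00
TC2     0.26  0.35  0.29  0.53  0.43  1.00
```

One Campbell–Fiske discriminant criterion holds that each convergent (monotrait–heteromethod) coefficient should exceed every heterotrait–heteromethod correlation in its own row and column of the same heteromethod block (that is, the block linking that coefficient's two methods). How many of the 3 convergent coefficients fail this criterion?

Each convergent coefficient versus the relevant comparison correlations:
TA (methods 1·2): 0.73 vs {0.36, 0.72, 0.26, 0.34} → pass.
TB (methods 1·2): 0.53 vs {0.72, 0.36, 0.35, 0.20} → fail.
TC (methods 1·2): 0.29 vs {0.34, 0.26, 0.20, 0.35} → fail.
2 of 3 fail.

2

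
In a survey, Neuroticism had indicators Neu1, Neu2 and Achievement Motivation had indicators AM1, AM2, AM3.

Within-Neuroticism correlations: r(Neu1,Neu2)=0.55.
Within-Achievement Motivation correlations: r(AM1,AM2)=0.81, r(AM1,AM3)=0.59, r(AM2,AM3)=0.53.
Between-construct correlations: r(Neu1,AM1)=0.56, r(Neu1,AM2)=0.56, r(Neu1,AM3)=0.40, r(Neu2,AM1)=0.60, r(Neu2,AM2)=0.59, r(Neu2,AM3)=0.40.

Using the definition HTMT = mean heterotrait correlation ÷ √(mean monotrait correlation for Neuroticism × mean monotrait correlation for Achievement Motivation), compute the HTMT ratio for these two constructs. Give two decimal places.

0.87

Mean heterotrait r = 3.11/6 = 0.5183.
Mean within-Neu = 0.55/1 = 0.5500; mean within-AM = 1.93/3 = 0.6433.
Geometric mean = √(0.5500 × 0.6433) = 0.5948.
HTMT = 0.5183 / 0.5948 = 0.87.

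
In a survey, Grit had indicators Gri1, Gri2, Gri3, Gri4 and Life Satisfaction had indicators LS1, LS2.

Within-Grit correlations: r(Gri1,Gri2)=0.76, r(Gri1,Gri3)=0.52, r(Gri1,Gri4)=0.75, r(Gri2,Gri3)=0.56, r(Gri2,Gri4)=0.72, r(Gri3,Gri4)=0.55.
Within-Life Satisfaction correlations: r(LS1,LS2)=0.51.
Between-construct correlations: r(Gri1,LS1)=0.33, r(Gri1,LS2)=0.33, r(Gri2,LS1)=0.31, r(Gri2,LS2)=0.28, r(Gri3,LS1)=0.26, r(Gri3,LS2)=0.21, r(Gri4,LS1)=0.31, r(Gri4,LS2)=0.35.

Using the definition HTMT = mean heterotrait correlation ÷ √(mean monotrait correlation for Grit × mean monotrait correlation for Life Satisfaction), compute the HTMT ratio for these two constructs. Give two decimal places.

Mean between = 2.38/8 = 0.2975.
Mean within-Gri = 3.86/6 = 0.6433; mean within-LS = 0.51/1 = 0.5100.
Geometric mean = √(0.6433 × 0.5100) = 0.5728.
HTMT = 0.2975 / 0.5728 = 0.52.

0.52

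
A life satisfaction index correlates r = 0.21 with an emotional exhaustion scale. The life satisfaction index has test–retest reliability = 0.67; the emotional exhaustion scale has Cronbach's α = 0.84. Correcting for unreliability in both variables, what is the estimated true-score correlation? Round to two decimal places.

0.28

r_true = r_obs / √(r_xx · r_yy) = 0.21 / √(0.67 × 0.84) = 0.21 / √0.5628 = 0.21 / 0.7502 ≈ 0.28.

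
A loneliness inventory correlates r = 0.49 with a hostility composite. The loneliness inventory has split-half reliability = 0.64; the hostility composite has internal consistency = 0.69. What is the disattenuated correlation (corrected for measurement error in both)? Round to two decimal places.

r_true = r_obs / √(r_xx · r_yy) = 0.49 / √(0.64 × 0.69) = 0.49 / √0.4416 = 0.49 / 0.6645 ≈ 0.74.

0.74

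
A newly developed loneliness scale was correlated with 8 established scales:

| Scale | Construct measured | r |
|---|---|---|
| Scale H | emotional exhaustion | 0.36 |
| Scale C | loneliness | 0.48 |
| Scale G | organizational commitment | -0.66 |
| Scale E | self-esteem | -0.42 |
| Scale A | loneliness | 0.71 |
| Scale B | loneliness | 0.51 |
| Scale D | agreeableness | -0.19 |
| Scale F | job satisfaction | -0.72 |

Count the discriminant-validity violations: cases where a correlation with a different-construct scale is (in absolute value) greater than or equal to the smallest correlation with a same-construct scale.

Convergent (same construct = loneliness): Scale C, Scale A, Scale B.
Smallest convergent = 0.48. Discriminant |r|: 0.36, 0.66, 0.42, 0.19, 0.72; count ≥ 0.48 → 2.

2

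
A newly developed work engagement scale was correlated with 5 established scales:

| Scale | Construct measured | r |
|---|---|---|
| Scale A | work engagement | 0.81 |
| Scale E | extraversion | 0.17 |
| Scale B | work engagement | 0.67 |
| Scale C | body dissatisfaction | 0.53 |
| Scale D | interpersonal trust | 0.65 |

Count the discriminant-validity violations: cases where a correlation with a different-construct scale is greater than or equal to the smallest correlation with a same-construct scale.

0

Convergent (same construct = work engagement): Scale A, Scale B.
Smallest convergent = 0.67. Discriminant values: 0.17, 0.53, 0.65; count ≥ 0.67 → 0.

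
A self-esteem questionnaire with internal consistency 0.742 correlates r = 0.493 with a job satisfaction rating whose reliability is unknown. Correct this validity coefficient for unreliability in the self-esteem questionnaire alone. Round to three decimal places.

Single correction: r_c = r_obs / √r_xx = 0.493 / √0.742 = 0.493 / 0.8614 ≈ 0.572.

0.572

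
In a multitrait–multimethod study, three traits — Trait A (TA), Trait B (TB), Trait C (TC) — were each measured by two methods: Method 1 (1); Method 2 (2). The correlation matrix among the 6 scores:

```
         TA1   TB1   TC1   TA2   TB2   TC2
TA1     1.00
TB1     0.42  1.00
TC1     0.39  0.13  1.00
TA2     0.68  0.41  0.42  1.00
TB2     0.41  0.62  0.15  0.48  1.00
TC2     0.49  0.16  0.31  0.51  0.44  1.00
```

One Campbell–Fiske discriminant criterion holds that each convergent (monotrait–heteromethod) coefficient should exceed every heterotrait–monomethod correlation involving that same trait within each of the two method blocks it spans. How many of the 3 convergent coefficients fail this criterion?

1

Each convergent coefficient versus the relevant comparison correlations:
TA (methods 1·2): 0.68 vs {0.42, 0.48, 0.39, 0.51} → pass.
TB (methods 1·2): 0.62 vs {0.42, 0.48, 0.13, 0.44} → pass.
TC (methods 1·2): 0.31 vs {0.39, 0.51, 0.13, 0.44} → fail.
1 of 3 fail.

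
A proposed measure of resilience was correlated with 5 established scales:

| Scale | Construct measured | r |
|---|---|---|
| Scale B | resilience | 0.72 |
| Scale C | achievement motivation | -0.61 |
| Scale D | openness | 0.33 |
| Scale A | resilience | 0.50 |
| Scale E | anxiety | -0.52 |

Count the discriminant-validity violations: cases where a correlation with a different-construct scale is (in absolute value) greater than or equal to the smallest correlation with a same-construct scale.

Convergent (same construct = resilience): Scale B, Scale A.
Smallest convergent = 0.50. Discriminant |r|: 0.61, 0.33, 0.52; count ≥ 0.50 → 2.

2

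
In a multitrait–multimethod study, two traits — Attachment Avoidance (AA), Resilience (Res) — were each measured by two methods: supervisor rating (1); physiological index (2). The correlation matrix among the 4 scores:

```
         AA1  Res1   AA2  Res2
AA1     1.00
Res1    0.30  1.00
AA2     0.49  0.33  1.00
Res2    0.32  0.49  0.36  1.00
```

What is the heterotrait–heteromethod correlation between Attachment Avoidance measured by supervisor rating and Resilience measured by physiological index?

0.32

Different traits and methods: r(AA1, Res2) = 0.32.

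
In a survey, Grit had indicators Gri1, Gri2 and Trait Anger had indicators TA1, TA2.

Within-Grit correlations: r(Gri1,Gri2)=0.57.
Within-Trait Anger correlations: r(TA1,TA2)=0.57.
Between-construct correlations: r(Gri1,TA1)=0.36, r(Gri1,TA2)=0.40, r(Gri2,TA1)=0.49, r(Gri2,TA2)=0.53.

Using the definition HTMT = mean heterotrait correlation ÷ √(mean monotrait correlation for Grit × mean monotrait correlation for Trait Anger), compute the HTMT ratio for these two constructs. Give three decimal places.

0.781

Mean heterotrait r = 1.78/4 = 0.4450.
Mean within-Gri = 0.57/1 = 0.5700; mean within-TA = 0.57/1 = 0.5700.
Geometric mean = √(0.5700 × 0.5700) = 0.5700.
HTMT = 0.4450 / 0.5700 = 0.781.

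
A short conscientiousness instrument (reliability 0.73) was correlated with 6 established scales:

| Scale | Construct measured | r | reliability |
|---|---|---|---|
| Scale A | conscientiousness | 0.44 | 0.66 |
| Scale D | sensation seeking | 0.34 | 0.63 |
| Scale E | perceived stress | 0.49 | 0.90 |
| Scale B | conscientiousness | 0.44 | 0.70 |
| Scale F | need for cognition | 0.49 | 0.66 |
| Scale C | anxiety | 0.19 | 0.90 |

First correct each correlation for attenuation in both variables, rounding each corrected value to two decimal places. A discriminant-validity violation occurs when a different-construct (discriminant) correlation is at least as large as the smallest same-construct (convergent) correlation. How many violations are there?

Disattenuated r (r / √(r_scale · r_new)):
  Scale A (conv): 0.44 / √(0.66·0.73) = 0.63
  Scale D (disc): 0.34 / √(0.63·0.73) = 0.50
  Scale E (disc): 0.49 / √(0.90·0.73) = 0.60
  Scale B (conv): 0.44 / √(0.70·0.73) = 0.62
  Scale F (disc): 0.49 / √(0.66·0.73) = 0.71
  Scale C (disc): 0.19 / √(0.90·0.73) = 0.23
Smallest convergent = 0.62. Discriminant values: 0.50, 0.60, 0.71, 0.23; count ≥ 0.62 → 1.

1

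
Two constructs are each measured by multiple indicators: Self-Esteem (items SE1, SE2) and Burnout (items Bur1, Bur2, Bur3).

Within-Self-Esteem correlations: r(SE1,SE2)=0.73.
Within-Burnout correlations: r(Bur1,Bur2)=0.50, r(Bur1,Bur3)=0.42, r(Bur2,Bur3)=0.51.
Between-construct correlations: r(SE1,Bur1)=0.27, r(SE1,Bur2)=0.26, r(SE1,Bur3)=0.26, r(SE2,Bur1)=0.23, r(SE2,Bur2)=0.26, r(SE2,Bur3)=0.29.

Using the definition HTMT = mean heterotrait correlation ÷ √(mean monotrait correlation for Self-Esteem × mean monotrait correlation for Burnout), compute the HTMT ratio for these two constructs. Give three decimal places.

Between-construct mean = 1.57/6 = 0.2617.
Mean within-SE = 0.73/1 = 0.7300; mean within-Bur = 1.43/3 = 0.4767.
Geometric mean = √(0.7300 × 0.4767) = 0.5899.
HTMT = 0.2617 / 0.5899 = 0.444.

0.444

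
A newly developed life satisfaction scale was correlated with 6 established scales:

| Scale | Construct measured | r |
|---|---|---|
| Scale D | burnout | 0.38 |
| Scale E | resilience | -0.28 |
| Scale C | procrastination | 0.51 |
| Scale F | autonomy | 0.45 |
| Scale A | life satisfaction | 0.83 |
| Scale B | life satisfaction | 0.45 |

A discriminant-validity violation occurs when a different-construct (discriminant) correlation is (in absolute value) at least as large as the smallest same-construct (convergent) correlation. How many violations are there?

Convergent (same construct = life satisfaction): Scale A, Scale B.
Smallest convergent = 0.45. Discriminant |r|: 0.38, 0.28, 0.51, 0.45; count ≥ 0.45 → 2.

2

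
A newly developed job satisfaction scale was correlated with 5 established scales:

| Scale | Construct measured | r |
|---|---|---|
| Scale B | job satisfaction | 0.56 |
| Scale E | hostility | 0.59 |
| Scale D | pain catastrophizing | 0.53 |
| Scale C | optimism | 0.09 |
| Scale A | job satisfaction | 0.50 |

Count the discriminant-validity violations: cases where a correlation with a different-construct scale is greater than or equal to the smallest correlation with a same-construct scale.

2

Convergent (same construct = job satisfaction): Scale B, Scale A.
Smallest convergent = 0.50. Discriminant values: 0.59, 0.53, 0.09; count ≥ 0.50 → 2.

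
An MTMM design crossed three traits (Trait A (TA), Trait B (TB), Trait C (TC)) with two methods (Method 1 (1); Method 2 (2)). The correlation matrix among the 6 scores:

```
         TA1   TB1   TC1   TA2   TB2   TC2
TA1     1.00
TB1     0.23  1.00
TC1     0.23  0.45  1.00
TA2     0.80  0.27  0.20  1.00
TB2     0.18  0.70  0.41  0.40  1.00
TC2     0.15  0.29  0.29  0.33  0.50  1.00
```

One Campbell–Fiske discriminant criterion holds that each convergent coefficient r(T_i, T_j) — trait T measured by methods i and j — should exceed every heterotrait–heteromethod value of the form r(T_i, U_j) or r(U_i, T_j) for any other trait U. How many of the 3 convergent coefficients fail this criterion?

Each convergent coefficient versus the relevant comparison correlations:
TA (methods 1·2): 0.80 vs {0.18, 0.27, 0.15, 0.20} → pass.
TB (methods 1·2): 0.70 vs {0.27, 0.18, 0.29, 0.41} → pass.
TC (methods 1·2): 0.29 vs {0.20, 0.15, 0.41, 0.29} → fail.
1 of 3 fail.

1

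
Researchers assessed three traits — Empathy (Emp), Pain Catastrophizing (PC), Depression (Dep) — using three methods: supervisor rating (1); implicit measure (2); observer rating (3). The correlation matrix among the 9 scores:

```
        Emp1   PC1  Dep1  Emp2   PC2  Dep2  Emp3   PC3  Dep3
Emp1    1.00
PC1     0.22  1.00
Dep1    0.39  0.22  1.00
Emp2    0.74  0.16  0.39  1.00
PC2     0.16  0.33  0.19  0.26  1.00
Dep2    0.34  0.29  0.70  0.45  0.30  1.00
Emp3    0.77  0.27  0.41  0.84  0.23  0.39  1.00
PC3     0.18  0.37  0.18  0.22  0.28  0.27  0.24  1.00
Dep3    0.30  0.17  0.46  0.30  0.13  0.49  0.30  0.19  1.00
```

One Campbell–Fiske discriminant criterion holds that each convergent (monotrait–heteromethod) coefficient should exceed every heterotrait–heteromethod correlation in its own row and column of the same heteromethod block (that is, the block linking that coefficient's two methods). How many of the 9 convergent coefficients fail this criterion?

Checking each validity diagonal entry against its comparison values:
Emp (methods 1·2): 0.74 vs {0.16, 0.16, 0.34, 0.39} → pass.
Emp (methods 1·3): 0.77 vs {0.18, 0.27, 0.30, 0.41} → pass.
Emp (methods 2·3): 0.84 vs {0.22, 0.23, 0.30, 0.39} → pass.
PC (methods 1·2): 0.33 vs {0.16, 0.16, 0.29, 0.19} → pass.
PC (methods 1·3): 0.37 vs {0.27, 0.18, 0.17, 0.18} → pass.
PC (methods 2·3): 0.28 vs {0.23, 0.22, 0.13, 0.27} → pass.
Dep (methods 1·2): 0.70 vs {0.39, 0.34, 0.19, 0.29} → pass.
Dep (methods 1·3): 0.46 vs {0.41, 0.30, 0.18, 0.17} → pass.
Dep (methods 2·3): 0.49 vs {0.39, 0.30, 0.27, 0.13} → pass.
0 of 9 fail.

0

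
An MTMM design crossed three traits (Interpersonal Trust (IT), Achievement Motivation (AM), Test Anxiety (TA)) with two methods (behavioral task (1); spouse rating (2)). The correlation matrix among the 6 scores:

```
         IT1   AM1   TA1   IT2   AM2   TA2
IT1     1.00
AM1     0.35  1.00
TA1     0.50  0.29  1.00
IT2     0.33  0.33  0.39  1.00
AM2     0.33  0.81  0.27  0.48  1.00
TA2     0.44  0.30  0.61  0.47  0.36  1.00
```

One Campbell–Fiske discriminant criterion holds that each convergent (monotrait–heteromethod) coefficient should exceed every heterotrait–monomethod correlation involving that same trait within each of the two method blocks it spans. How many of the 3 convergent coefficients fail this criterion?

Each convergent coefficient versus the relevant comparison correlations:
IT (methods 1·2): 0.33 vs {0.35, 0.48, 0.50, 0.47} → fail.
AM (methods 1·2): 0.81 vs {0.35, 0.48, 0.29, 0.36} → pass.
TA (methods 1·2): 0.61 vs {0.50, 0.47, 0.29, 0.36} → pass.
1 of 3 fail.

1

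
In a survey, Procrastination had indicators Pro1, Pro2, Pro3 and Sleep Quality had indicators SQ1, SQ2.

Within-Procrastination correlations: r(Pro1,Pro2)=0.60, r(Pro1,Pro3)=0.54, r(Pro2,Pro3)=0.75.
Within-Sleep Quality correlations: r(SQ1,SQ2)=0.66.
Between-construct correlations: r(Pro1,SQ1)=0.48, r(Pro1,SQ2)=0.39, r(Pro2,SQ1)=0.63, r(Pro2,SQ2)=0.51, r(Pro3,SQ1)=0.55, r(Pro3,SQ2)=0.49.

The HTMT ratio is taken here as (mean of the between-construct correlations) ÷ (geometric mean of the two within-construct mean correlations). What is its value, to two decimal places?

Mean between = 3.05/6 = 0.5083.
Mean within-Pro = 1.89/3 = 0.6300; mean within-SQ = 0.66/1 = 0.6600.
Geometric mean = √(0.6300 × 0.6600) = 0.6448.
HTMT = 0.5083 / 0.6448 = 0.79.

0.79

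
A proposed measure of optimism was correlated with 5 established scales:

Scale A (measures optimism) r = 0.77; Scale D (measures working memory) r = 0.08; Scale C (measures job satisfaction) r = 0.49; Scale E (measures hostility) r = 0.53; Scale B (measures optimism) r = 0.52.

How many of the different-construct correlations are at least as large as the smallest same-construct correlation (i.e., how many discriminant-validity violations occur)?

1

Convergent (same construct = optimism): Scale A, Scale B.
Smallest convergent = 0.52. Discriminant values: 0.08, 0.49, 0.53; count ≥ 0.52 → 1.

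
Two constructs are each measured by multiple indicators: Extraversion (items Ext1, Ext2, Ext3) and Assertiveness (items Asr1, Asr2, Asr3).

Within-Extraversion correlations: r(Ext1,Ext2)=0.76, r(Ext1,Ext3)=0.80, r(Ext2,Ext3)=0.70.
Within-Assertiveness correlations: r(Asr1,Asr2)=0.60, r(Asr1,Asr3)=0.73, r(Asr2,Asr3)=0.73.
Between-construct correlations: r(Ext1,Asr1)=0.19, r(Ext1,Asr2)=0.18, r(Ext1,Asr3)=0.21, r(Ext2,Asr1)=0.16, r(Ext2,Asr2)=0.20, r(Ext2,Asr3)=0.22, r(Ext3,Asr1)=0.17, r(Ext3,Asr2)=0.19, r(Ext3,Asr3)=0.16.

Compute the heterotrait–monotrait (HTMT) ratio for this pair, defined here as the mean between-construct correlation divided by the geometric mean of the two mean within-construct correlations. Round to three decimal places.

Mean between = 1.68/9 = 0.1867.
Mean within-Ext = 2.26/3 = 0.7533; mean within-Asr = 2.06/3 = 0.6867.
Geometric mean = √(0.7533 × 0.6867) = 0.7192.
HTMT = 0.1867 / 0.7192 = 0.260.

0.260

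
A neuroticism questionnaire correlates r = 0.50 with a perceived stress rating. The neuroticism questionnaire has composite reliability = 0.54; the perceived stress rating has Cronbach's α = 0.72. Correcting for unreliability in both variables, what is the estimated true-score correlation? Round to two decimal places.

0.80

r_true = r_obs / √(r_xx · r_yy) = 0.50 / √(0.54 × 0.72) = 0.50 / √0.3888 = 0.50 / 0.6235 ≈ 0.80.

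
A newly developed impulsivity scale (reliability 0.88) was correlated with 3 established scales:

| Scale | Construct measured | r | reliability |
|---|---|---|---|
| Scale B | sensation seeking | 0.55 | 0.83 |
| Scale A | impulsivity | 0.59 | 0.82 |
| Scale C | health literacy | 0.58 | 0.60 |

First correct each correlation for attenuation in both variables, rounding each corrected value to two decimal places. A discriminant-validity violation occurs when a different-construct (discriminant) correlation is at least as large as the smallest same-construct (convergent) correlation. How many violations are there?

Disattenuated r (r / √(r_scale · r_new)):
  Scale B (disc): 0.55 / √(0.83·0.88) = 0.64
  Scale A (conv): 0.59 / √(0.82·0.88) = 0.69
  Scale C (disc): 0.58 / √(0.60·0.88) = 0.80
Smallest convergent = 0.69. Discriminant values: 0.64, 0.80; count ≥ 0.69 → 1.

1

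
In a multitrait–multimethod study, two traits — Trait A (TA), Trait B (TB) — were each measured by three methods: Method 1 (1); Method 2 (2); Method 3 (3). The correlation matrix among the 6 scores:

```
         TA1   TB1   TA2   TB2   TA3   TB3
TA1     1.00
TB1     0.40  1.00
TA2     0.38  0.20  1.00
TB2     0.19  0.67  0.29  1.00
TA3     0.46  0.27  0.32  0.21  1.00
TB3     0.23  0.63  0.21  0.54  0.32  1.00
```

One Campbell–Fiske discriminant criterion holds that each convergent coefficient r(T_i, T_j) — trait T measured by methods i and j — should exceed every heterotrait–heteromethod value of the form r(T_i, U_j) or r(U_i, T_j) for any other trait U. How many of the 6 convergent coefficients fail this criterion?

Checking each validity diagonal entry against its comparison values:
TA (methods 1·2): 0.38 vs {0.19, 0.20} → pass.
TA (methods 1·3): 0.46 vs {0.23, 0.27} → pass.
TA (methods 2·3): 0.32 vs {0.21, 0.21} → pass.
TB (methods 1·2): 0.67 vs {0.20, 0.19} → pass.
TB (methods 1·3): 0.63 vs {0.27, 0.23} → pass.
TB (methods 2·3): 0.54 vs {0.21, 0.21} → pass.
0 of 6 fail.

0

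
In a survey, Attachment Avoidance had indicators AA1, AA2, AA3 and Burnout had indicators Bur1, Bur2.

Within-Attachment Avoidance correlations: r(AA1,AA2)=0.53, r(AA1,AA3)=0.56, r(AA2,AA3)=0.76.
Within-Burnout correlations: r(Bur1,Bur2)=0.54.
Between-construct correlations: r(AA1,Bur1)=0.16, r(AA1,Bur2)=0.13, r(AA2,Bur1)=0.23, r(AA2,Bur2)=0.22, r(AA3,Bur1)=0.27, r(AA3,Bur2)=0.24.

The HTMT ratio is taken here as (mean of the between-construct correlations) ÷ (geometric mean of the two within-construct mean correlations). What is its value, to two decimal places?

Mean between = 1.25/6 = 0.2083.
Mean within-AA = 1.85/3 = 0.6167; mean within-Bur = 0.54/1 = 0.5400.
Geometric mean = √(0.6167 × 0.5400) = 0.5771.
HTMT = 0.2083 / 0.5771 = 0.36.

0.36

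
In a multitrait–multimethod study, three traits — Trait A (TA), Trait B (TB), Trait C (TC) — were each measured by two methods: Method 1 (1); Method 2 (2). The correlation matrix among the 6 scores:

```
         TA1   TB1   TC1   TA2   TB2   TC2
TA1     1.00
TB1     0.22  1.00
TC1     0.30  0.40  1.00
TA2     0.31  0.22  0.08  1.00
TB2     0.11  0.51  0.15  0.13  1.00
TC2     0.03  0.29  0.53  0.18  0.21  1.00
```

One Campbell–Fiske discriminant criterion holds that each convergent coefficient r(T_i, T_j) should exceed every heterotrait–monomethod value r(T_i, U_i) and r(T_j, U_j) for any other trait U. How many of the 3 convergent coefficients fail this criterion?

0

Convergent coefficients and their comparison sets:
TA (methods 1·2): 0.31 vs {0.22, 0.13, 0.30, 0.18} → pass.
TB (methods 1·2): 0.51 vs {0.22, 0.13, 0.40, 0.21} → pass.
TC (methods 1·2): 0.53 vs {0.30, 0.18, 0.40, 0.21} → pass.
0 of 3 fail.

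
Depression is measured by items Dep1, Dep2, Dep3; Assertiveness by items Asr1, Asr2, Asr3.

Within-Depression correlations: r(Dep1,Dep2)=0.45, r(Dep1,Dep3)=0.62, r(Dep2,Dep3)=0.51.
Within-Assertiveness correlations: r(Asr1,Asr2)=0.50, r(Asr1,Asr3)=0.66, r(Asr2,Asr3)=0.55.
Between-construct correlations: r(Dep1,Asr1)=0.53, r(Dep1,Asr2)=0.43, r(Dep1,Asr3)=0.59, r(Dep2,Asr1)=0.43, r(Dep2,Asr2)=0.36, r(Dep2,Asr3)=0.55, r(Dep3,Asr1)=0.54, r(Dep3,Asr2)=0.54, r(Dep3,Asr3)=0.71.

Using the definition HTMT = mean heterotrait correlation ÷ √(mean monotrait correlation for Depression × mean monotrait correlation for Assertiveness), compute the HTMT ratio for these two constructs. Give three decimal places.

0.949

Mean heterotrait r = 4.68/9 = 0.5200.
Mean within-Dep = 1.58/3 = 0.5267; mean within-Asr = 1.71/3 = 0.5700.
Geometric mean = √(0.5267 × 0.5700) = 0.5479.
HTMT = 0.5200 / 0.5479 = 0.949.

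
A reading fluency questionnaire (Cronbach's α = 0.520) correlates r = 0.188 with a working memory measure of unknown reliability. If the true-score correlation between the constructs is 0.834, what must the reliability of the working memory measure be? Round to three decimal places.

r_true = r_obs / √(r_xx · r_yy) ⇒ 0.834 = 0.188 / √(0.520 · r_yy).
√(0.520 · r_yy) = 0.188 / 0.834 = 0.2254; 0.520 · r_yy = 0.0508; r_yy = 0.0508 / 0.520 ≈ 0.098.

0.098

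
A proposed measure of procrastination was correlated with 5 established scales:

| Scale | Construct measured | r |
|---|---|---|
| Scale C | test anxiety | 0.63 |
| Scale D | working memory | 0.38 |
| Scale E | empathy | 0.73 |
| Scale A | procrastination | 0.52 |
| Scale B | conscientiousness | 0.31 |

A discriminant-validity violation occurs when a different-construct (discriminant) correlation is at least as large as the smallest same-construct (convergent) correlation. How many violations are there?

2

Convergent (same construct = procrastination): Scale A.
Smallest convergent = 0.52. Discriminant values: 0.63, 0.38, 0.73, 0.31; count ≥ 0.52 → 2.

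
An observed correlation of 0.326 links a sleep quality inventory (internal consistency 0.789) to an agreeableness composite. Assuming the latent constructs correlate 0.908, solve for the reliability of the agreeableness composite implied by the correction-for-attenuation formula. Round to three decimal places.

0.163

r_true = r_obs / √(r_xx · r_yy) ⇒ 0.908 = 0.326 / √(0.789 · r_yy).
√(0.789 · r_yy) = 0.326 / 0.908 = 0.3590; 0.789 · r_yy = 0.1289; r_yy = 0.1289 / 0.789 ≈ 0.163.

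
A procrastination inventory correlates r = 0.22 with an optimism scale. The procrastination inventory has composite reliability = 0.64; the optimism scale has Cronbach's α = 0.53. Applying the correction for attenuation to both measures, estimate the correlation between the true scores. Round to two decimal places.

r_true = r_obs / √(r_xx · r_yy) = 0.22 / √(0.64 × 0.53) = 0.22 / √0.3392 = 0.22 / 0.5824 ≈ 0.38.

0.38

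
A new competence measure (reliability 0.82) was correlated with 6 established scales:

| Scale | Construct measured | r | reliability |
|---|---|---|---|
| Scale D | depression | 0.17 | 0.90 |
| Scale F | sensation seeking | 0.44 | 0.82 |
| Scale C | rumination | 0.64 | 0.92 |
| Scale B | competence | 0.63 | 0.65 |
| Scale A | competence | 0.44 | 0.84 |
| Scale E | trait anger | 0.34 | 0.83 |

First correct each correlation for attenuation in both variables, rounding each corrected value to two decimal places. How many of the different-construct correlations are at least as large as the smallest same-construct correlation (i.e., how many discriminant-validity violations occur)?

2

Disattenuated r (r / √(r_scale · r_new)):
  Scale D (disc): 0.17 / √(0.90·0.82) = 0.20
  Scale F (disc): 0.44 / √(0.82·0.82) = 0.54
  Scale C (disc): 0.64 / √(0.92·0.82) = 0.74
  Scale B (conv): 0.63 / √(0.65·0.82) = 0.86
  Scale A (conv): 0.44 / √(0.84·0.82) = 0.53
  Scale E (disc): 0.34 / √(0.83·0.82) = 0.41
Smallest convergent = 0.53. Discriminant values: 0.20, 0.54, 0.74, 0.41; count ≥ 0.53 → 2.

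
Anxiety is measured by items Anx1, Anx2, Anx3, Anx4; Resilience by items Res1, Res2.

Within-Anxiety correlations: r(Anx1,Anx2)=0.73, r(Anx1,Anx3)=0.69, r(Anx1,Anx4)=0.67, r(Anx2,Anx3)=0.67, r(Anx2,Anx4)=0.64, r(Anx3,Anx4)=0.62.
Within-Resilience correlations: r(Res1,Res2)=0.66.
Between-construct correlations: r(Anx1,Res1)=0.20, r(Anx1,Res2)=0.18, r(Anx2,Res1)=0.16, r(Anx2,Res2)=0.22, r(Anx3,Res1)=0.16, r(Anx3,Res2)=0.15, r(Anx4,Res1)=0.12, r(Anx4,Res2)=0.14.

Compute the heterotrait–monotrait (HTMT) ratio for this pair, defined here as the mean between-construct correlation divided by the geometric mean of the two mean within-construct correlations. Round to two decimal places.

0.25

Between-construct mean = 1.33/8 = 0.1663.
Mean within-Anx = 4.02/6 = 0.6700; mean within-Res = 0.66/1 = 0.6600.
Geometric mean = √(0.6700 × 0.6600) = 0.6650.
HTMT = 0.1663 / 0.6650 = 0.25.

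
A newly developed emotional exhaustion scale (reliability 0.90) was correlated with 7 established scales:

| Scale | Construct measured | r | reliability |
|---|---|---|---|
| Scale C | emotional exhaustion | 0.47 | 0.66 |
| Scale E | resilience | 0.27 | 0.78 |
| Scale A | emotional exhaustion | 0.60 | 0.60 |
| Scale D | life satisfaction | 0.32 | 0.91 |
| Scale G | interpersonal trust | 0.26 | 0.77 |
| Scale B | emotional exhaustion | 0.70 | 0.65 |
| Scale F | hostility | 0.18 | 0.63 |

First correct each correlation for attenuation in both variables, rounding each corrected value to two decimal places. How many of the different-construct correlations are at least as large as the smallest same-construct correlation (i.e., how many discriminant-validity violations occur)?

0

Disattenuated r (r / √(r_scale · r_new)):
  Scale C (conv): 0.47 / √(0.66·0.90) = 0.61
  Scale E (disc): 0.27 / √(0.78·0.90) = 0.32
  Scale A (conv): 0.60 / √(0.60·0.90) = 0.82
  Scale D (disc): 0.32 / √(0.91·0.90) = 0.35
  Scale G (disc): 0.26 / √(0.77·0.90) = 0.31
  Scale B (conv): 0.70 / √(0.65·0.90) = 0.92
  Scale F (disc): 0.18 / √(0.63·0.90) = 0.24
Smallest convergent = 0.61. Discriminant values: 0.32, 0.35, 0.31, 0.24; count ≥ 0.61 → 0.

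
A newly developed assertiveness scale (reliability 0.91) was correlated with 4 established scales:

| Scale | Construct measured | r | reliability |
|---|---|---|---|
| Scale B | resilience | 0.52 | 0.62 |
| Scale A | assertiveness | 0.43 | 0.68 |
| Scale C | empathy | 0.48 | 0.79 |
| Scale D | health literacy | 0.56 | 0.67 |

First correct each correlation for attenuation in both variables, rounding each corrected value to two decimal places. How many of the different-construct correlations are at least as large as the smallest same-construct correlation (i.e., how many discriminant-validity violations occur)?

Disattenuated r (r / √(r_scale · r_new)):
  Scale B (disc): 0.52 / √(0.62·0.91) = 0.69
  Scale A (conv): 0.43 / √(0.68·0.91) = 0.55
  Scale C (disc): 0.48 / √(0.79·0.91) = 0.57
  Scale D (disc): 0.56 / √(0.67·0.91) = 0.72
Smallest convergent = 0.55. Discriminant values: 0.69, 0.57, 0.72; count ≥ 0.55 → 3.

3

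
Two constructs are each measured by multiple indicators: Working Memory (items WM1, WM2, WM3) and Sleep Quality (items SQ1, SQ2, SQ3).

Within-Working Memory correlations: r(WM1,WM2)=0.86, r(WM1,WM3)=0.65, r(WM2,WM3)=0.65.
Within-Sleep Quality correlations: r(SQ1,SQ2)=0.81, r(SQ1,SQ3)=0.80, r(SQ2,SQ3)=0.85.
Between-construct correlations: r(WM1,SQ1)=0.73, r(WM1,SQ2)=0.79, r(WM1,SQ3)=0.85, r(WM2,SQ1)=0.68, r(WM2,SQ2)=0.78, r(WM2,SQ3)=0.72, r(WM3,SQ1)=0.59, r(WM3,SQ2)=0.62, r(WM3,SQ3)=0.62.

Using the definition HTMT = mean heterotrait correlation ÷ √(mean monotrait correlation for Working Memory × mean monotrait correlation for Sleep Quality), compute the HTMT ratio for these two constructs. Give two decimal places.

Between-construct mean = 6.38/9 = 0.7089.
Mean within-WM = 2.16/3 = 0.7200; mean within-SQ = 2.46/3 = 0.8200.
Geometric mean = √(0.7200 × 0.8200) = 0.7684.
HTMT = 0.7089 / 0.7684 = 0.92.

0.92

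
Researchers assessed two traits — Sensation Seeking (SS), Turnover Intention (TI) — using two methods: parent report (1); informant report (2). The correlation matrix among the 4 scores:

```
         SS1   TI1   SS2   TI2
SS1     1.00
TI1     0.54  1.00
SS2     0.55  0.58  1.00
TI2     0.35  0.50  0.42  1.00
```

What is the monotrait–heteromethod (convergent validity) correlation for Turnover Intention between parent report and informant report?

0.50

Same trait (TI), different methods: r(TI1, TI2) = 0.50.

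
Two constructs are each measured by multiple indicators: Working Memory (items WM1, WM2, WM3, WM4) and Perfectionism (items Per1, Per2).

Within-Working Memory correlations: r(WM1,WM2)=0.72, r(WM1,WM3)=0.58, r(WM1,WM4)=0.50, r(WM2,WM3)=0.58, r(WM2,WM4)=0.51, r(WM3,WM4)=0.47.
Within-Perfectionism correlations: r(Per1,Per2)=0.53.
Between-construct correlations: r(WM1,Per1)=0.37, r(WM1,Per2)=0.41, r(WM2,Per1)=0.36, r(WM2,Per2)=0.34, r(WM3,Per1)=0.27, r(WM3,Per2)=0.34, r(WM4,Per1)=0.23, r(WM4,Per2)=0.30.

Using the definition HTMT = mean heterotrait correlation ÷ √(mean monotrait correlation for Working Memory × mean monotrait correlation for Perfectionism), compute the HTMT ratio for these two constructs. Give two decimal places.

0.60

Mean heterotrait r = 2.62/8 = 0.3275.
Mean within-WM = 3.36/6 = 0.5600; mean within-Per = 0.53/1 = 0.5300.
Geometric mean = √(0.5600 × 0.5300) = 0.5448.
HTMT = 0.3275 / 0.5448 = 0.60.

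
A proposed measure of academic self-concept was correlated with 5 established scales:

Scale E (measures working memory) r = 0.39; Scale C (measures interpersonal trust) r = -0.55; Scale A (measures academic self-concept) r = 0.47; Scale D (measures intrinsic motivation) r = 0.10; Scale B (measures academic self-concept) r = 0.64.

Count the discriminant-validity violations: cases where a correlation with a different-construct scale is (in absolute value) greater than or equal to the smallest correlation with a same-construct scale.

Convergent (same construct = academic self-concept): Scale A, Scale B.
Smallest convergent = 0.47. Discriminant |r|: 0.39, 0.55, 0.10; count ≥ 0.47 → 1.

1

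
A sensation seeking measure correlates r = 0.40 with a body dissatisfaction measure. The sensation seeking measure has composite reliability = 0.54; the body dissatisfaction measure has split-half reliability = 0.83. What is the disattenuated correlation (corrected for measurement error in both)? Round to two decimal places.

r_true = r_obs / √(r_xx · r_yy) = 0.40 / √(0.54 × 0.83) = 0.40 / √0.4482 = 0.40 / 0.6695 ≈ 0.60.

0.60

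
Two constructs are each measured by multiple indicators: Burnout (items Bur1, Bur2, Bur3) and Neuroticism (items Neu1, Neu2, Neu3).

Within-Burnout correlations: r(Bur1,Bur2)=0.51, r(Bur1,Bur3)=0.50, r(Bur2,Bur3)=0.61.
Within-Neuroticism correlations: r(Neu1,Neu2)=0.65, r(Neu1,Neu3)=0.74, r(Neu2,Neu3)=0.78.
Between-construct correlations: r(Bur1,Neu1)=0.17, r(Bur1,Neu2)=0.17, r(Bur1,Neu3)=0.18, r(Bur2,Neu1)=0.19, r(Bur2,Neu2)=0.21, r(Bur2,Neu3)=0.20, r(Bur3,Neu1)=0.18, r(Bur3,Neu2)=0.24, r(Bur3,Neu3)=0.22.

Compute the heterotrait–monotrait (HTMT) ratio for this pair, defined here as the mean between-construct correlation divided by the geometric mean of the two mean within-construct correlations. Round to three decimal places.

0.313

Between-construct mean = 1.76/9 = 0.1956.
Mean within-Bur = 1.62/3 = 0.5400; mean within-Neu = 2.17/3 = 0.7233.
Geometric mean = √(0.5400 × 0.7233) = 0.6250.
HTMT = 0.1956 / 0.6250 = 0.313.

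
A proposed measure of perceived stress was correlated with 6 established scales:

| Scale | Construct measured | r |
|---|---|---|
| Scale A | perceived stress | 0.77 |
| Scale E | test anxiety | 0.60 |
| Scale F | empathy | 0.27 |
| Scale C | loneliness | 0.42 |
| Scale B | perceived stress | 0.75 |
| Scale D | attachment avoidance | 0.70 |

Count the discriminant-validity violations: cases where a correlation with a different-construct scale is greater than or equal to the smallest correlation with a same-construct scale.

0

Convergent (same construct = perceived stress): Scale A, Scale B.
Smallest convergent = 0.75. Discriminant values: 0.60, 0.27, 0.42, 0.70; count ≥ 0.75 → 0.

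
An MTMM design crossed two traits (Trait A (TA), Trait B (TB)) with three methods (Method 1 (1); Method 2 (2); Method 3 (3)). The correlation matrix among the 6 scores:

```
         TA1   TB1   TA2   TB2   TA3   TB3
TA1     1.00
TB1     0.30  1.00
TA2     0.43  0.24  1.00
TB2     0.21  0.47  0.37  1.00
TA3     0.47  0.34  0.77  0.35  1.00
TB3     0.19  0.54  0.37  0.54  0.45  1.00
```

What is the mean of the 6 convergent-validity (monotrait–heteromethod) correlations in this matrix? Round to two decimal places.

Convergent values: 0.43, 0.47, 0.77, 0.47, 0.54, 0.54; mean = 3.22/6 = 0.54.

0.54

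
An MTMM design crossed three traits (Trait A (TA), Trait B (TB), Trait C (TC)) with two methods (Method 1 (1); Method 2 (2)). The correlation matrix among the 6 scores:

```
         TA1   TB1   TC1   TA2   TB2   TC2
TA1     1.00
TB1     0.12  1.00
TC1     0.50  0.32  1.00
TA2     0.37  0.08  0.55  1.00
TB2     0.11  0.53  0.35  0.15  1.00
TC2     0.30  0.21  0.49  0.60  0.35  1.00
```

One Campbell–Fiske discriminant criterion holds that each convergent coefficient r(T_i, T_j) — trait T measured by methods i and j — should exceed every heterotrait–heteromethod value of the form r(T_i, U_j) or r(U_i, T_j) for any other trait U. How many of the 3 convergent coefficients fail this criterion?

2

Convergent coefficients and their comparison sets:
TA (methods 1·2): 0.37 vs {0.11, 0.08, 0.30, 0.55} → fail.
TB (methods 1·2): 0.53 vs {0.08, 0.11, 0.21, 0.35} → pass.
TC (methods 1·2): 0.49 vs {0.55, 0.30, 0.35, 0.21} → fail.
2 of 3 fail.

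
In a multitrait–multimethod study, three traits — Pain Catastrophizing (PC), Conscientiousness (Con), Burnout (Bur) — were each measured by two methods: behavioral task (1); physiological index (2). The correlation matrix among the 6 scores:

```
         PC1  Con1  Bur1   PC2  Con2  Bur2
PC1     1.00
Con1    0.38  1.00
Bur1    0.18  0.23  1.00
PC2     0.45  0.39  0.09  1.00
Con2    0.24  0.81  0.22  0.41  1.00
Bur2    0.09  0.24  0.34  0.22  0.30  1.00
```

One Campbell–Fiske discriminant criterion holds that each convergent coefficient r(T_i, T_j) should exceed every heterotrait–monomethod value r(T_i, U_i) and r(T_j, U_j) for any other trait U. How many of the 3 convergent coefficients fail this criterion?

0

Convergent coefficients and their comparison sets:
PC (methods 1·2): 0.45 vs {0.38, 0.41, 0.18, 0.22} → pass.
Con (methods 1·2): 0.81 vs {0.38, 0.41, 0.23, 0.30} → pass.
Bur (methods 1·2): 0.34 vs {0.18, 0.22, 0.23, 0.30} → pass.
0 of 3 fail.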